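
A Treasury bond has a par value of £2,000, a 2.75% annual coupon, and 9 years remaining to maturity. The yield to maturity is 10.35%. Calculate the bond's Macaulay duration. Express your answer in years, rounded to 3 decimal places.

Periodic yield y = 0.1035. Discount each cash flow and weight by its year:
  t   CF        PV=CF/(1+0.1035)^t    t·PV
  1        55.00        49.8414        49.8414
  2        55.00        45.1667        90.3333
  3        55.00        40.9304       122.7911
  4        55.00        37.0914       148.3656
  5        55.00        33.6125       168.0626
  6        55.00        30.4599       182.7595
  7        55.00        27.6030       193.2210
  8        55.00        25.0140       200.1124
  9     2,055.00       846.9559     7,622.6029
  Σ                  1,136.6752     8,778.0899
Price P = Σ PV = 1,136.6752.
Macaulay duration = Σ(t·PV) / P = 8,778.0899 / 1,136.6752 = 7.72260 years.

7.723 years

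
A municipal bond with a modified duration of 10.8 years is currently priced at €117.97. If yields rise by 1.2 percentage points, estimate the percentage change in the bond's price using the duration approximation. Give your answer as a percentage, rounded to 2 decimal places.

-12.96%

Duration approximation: ΔP/P ≈ -D_mod · Δy = -10.8 × (+0.012) = -0.129600.
As a percentage: -12.9600%.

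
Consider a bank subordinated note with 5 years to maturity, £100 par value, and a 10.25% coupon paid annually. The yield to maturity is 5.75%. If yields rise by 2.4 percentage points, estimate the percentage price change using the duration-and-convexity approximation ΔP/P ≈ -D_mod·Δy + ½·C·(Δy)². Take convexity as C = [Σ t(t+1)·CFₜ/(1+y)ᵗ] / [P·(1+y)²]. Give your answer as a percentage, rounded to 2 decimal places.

-8.98%

With y = 0.0575:
  t   CF        PV=CF/(1+0.0575)^t    t·PV        t(t+1)·PV
  1        10.25         9.6927         9.6927          19.3853
  2        10.25         9.1656        18.3313          54.9939
  3        10.25         8.6673        26.0018         104.0073
  4        10.25         8.1960        32.7840         163.9202
  5       110.25        83.3636       416.8182       2,500.9095
  Σ                    119.0853       503.6281       2,843.2162
P = 119.0853; D_Mac = 4.22914 yrs; D_mod = 3.99919 yrs; C = 21.34967.
Duration effect: -3.99919 × (+0.024) = -0.095980
Convexity effect: 0.5 × 21.34967 × (0.024)² = +0.0061487
ΔP/P ≈ -0.095980 + 0.0061487 = -0.089832 = -8.9832%.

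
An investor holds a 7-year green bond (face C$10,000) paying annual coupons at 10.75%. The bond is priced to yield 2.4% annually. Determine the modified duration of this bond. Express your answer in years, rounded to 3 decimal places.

5.484 years

Periodic yield y = 0.024. First find Macaulay duration:
  t   CF        PV=CF/(1+0.024)^t    t·PV
  1     1,075.00     1,049.8047     1,049.8047
  2     1,075.00     1,025.1999     2,050.3998
  3     1,075.00     1,001.1718     3,003.5153
  4     1,075.00       977.7068     3,910.8272
  5     1,075.00       954.7918     4,773.9590
  6     1,075.00       932.4139     5,594.4832
  7    11,075.00     9,380.8899    65,666.2292
  Σ                 15,321.9787    86,049.2184
P = 15,321.9787; Macaulay duration = 86,049.2184 / 15,321.9787 = 5.61606 years.
Modified duration = D_Mac / (1 + y) = 5.61606 / 1.024 = 5.48444 years.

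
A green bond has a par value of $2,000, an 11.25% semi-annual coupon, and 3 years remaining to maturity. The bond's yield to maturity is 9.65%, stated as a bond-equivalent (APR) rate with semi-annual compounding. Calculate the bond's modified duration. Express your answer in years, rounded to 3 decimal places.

2.515 years

Periodic yield y = 0.04825. First find Macaulay duration:
  t   CF        PV=CF/(1+0.04825)^t    t·PV
  1       112.50       107.3217       107.3217
  2       112.50       102.3818       204.7636
  3       112.50        97.6693       293.0078
  4       112.50        93.1736       372.6945
  5       112.50        88.8849       444.4247
  6     2,112.50     1,592.2362     9,553.4171
  Σ                  2,081.6676    10,975.6295
P = 2,081.6676; Macaulay duration = 10,975.6295 / 2,081.6676 = 5.27252 half-year periods = 2.63626 years.
Modified duration = D_Mac / (1 + y) = 2.63626 / 1.04825 = 2.51491 years.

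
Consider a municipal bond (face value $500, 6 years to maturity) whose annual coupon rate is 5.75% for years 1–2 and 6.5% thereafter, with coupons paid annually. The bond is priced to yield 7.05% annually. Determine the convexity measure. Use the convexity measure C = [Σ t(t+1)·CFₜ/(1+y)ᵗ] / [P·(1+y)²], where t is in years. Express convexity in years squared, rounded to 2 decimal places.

30.12

With y = 0.0705:
  t   CF        PV=CF/(1+0.0705)^t    t·PV        t(t+1)·PV
  1        28.75        26.8566        26.8566          53.7132
  2        28.75        25.0879        50.1758         150.5275
  3        32.50        26.4925        79.4776         317.9103
  4        32.50        24.7478        98.9912         494.9561
  5        32.50        23.1180       115.5899         693.5396
  6       532.50       353.8340     2,123.0041      14,861.0287
  Σ                    480.1369     2,494.0953      16,571.6754
P = 480.1369.
Convexity = Σ t(t+1)·PV / [P·(1+y)²] = 16,571.6754 / (480.1369 × 1.145970) = 30.11813.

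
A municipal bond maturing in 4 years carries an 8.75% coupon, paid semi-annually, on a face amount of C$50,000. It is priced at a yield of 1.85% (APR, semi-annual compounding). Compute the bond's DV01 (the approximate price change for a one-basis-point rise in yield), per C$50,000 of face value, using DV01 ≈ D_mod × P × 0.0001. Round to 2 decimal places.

C$22.11

Periodic yield y = 0.00925.
  t   CF        PV=CF/(1+0.00925)^t    t·PV
  1     2,187.50     2,167.4511     2,167.4511
  2     2,187.50     2,147.5859     4,295.1718
  3     2,187.50     2,127.9028     6,383.7084
  4     2,187.50     2,108.4001     8,433.6004
  5     2,187.50     2,089.0762    10,445.3808
  6     2,187.50     2,069.9293    12,419.5758
  7     2,187.50     2,050.9579    14,356.7056
  8    52,187.50    48,481.5424   387,852.3393
  Σ                 63,242.8457   446,353.9332
P = 63,242.8457; D_Mac = 7.05778 half-year periods = 3.52889 yrs; D_mod = 3.49655 yrs.
DV01 ≈ 3.49655 × 63,242.8457 × 0.0001 = 22.113150.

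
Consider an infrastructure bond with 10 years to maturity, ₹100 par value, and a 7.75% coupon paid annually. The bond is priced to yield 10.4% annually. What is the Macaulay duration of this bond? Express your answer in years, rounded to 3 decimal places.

7.044 years

Periodic yield y = 0.104. Discount each cash flow and weight by its year:
  t   CF        PV=CF/(1+0.104)^t    t·PV
  1         7.75         7.0199         7.0199
  2         7.75         6.3586        12.7173
  3         7.75         5.7596        17.2789
  4         7.75         5.2171        20.8682
  5         7.75         4.7256        23.6280
  6         7.75         4.2804        25.6826
  7         7.75         3.8772        27.1404
  8         7.75         3.5120        28.0957
  9         7.75         3.1811        28.6301
  10      107.75        40.0614       400.6144
  Σ                     83.9930       591.6754
Price P = Σ PV = 83.9930.
Macaulay duration = Σ(t·PV) / P = 591.6754 / 83.9930 = 7.04434 years.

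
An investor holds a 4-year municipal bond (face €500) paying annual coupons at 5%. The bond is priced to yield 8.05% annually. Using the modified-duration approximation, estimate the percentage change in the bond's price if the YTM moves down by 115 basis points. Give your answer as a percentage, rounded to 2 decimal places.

+3.94%

Periodic yield y = 0.0805. Modified duration first:
  t   CF        PV=CF/(1+0.0805)^t    t·PV
  1        25.00        23.1374        23.1374
  2        25.00        21.4136        42.8273
  3        25.00        19.8183        59.4548
  4       525.00       385.1769     1,540.7075
  Σ                    449.5462     1,666.1271
P = 449.5462; D_Mac = 3.70624 yrs; D_mod = 3.70624/(1+0.0805) = 3.43012 yrs.
ΔP/P ≈ -D_mod · Δy = -3.43012 × (-0.0115) = +0.039446 = +3.9446%.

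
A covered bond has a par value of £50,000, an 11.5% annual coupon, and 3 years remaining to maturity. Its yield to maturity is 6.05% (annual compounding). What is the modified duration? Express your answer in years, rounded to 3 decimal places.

2.566 years

Periodic yield y = 0.0605. First find Macaulay duration:
  t   CF        PV=CF/(1+0.0605)^t    t·PV
  1     5,750.00     5,421.9708     5,421.9708
  2     5,750.00     5,112.6551    10,225.3103
  3    55,750.00    46,742.5986   140,227.7959
  Σ                 57,277.2245   155,875.0769
P = 57,277.2245; Macaulay duration = 155,875.0769 / 57,277.2245 = 2.72141 years.
Modified duration = D_Mac / (1 + y) = 2.72141 / 1.0605 = 2.56616 years.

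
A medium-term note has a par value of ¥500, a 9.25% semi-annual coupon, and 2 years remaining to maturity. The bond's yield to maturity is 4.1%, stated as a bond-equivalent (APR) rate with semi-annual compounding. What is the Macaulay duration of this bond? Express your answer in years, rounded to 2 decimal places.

Periodic yield y = 0.0205. Discount each cash flow and weight by its period:
  t   CF        PV=CF/(1+0.0205)^t    t·PV
  1       23.125        22.6605        22.6605
  2       23.125        22.2053        44.4105
  3       23.125        21.7592        65.2776
  4      523.125       482.3402     1,929.3607
  Σ                    548.9651     2,061.7092
Price P = Σ PV = 548.9651.
Macaulay duration = Σ(t·PV) / P = 2,061.7092 / 548.9651 = 3.75563 half-year periods.
In years: 3.75563 / 2 = 1.87781 years.

1.88 years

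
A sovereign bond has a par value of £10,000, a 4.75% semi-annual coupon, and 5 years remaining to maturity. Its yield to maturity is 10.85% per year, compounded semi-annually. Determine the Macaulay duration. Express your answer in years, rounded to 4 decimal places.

4.4239 years

Periodic yield y = 0.05425. Discount each cash flow and weight by its period:
  t   CF        PV=CF/(1+0.05425)^t    t·PV
  1       237.50       225.2786       225.2786
  2       237.50       213.6862       427.3723
  3       237.50       202.6902       608.0706
  4       237.50       192.2601       769.0404
  5       237.50       182.3667       911.8336
  6       237.50       172.9824     1,037.8945
  7       237.50       164.0810     1,148.5671
  8       237.50       155.6377     1,245.1014
  9       237.50       147.6288     1,328.6593
  10   10,237.50     6,036.1193    60,361.1934
  Σ                  7,692.7311    68,063.0114
Price P = Σ PV = 7,692.7311.
Macaulay duration = Σ(t·PV) / P = 68,063.0114 / 7,692.7311 = 8.84770 half-year periods.
In years: 8.84770 / 2 = 4.42385 years.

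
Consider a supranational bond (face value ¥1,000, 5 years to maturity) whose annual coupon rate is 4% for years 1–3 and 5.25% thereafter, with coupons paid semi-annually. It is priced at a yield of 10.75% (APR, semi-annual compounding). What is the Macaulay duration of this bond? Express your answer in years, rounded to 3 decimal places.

4.492 years

Periodic yield y = 0.05375. Discount each cash flow and weight by its period:
  t   CF        PV=CF/(1+0.05375)^t    t·PV
  1        20.00        18.9798        18.9798
  2        20.00        18.0117        36.0234
  3        20.00        17.0930        51.2789
  4        20.00        16.2211        64.8843
  5        20.00        15.3937        76.9683
  6        20.00        14.6085        87.6508
  7        26.25        18.1956       127.3691
  8        26.25        17.2675       138.1397
  9        26.25        16.3867       147.4801
  10    1,026.25       607.9632     6,079.6320
  Σ                    760.1206     6,828.4065
Price P = Σ PV = 760.1206.
Macaulay duration = Σ(t·PV) / P = 6,828.4065 / 760.1206 = 8.98332 half-year periods.
In years: 8.98332 / 2 = 4.49166 years.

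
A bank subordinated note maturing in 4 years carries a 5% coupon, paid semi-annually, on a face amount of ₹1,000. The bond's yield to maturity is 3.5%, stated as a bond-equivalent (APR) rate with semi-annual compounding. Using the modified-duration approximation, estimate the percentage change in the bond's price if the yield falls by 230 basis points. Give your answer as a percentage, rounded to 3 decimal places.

+8.330%

Periodic yield y = 0.0175. Modified duration first:
  t   CF        PV=CF/(1+0.0175)^t    t·PV
  1        25.00        24.5700        24.5700
  2        25.00        24.1474        48.2949
  3        25.00        23.7321        71.1964
  4        25.00        23.3240        93.2959
  5        25.00        22.9228       114.6141
  6        25.00        22.5286       135.1714
  7        25.00        22.1411       154.9877
  8     1,025.00       892.1719     7,137.3749
  Σ                  1,055.5379     7,779.5052
P = 1,055.5379; D_Mac = 7.37018 half-year periods = 3.68509 yrs; D_mod = 3.68509/(1+0.0175) = 3.62171 yrs.
ΔP/P ≈ -D_mod · Δy = -3.62171 × (-0.023) = +0.083299 = +8.3299%.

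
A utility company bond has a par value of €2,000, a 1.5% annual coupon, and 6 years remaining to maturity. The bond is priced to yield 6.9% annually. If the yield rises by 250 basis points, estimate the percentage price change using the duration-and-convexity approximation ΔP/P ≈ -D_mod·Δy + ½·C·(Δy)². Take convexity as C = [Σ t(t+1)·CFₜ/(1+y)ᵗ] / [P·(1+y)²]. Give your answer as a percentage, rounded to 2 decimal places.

With y = 0.069:
  t   CF        PV=CF/(1+0.069)^t    t·PV        t(t+1)·PV
  1        30.00        28.0636        28.0636          56.1272
  2        30.00        26.2522        52.5044         157.5133
  3        30.00        24.5577        73.6732         294.6927
  4        30.00        22.9726        91.8905         459.4523
  5        30.00        21.4898       107.4491         644.6945
  6     2,030.00     1,360.2847     8,161.7081      57,131.9565
  Σ                  1,483.6207     8,515.2888      58,744.4365
P = 1,483.6207; D_Mac = 5.73953 yrs; D_mod = 5.36907 yrs; C = 34.64882.
Duration effect: -5.36907 × (+0.025) = -0.134227
Convexity effect: 0.5 × 34.64882 × (0.025)² = +0.0108278
ΔP/P ≈ -0.134227 + 0.0108278 = -0.123399 = -12.3399%.

-12.34%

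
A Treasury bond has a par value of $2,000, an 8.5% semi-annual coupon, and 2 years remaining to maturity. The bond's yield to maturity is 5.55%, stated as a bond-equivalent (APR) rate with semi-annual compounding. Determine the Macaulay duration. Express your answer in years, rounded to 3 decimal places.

Periodic yield y = 0.02775. Discount each cash flow and weight by its period:
  t   CF        PV=CF/(1+0.02775)^t    t·PV
  1        85.00        82.7049        82.7049
  2        85.00        80.4718       160.9437
  3        85.00        78.2990       234.8971
  4     2,085.00     1,868.7711     7,475.0845
  Σ                  2,110.2470     7,953.6303
Price P = Σ PV = 2,110.2470.
Macaulay duration = Σ(t·PV) / P = 7,953.6303 / 2,110.2470 = 3.76905 half-year periods.
In years: 3.76905 / 2 = 1.88453 years.

1.885 years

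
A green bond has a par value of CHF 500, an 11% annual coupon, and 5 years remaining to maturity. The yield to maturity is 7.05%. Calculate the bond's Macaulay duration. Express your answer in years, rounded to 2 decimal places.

4.17 years

Periodic yield y = 0.0705. Discount each cash flow and weight by its year:
  t   CF        PV=CF/(1+0.0705)^t    t·PV
  1        55.00        51.3779        51.3779
  2        55.00        47.9943        95.9885
  3        55.00        44.8335       134.5005
  4        55.00        41.8809       167.5236
  5       555.00       394.7841     1,973.9204
  Σ                    580.8706     2,423.3109
Price P = Σ PV = 580.8706.
Macaulay duration = Σ(t·PV) / P = 2,423.3109 / 580.8706 = 4.17186 years.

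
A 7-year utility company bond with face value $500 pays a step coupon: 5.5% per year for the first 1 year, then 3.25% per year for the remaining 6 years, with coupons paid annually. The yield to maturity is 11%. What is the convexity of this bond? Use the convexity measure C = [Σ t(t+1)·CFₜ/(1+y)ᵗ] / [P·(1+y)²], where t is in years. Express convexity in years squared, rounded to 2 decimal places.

With y = 0.11:
  t   CF        PV=CF/(1+0.11)^t    t·PV        t(t+1)·PV
  1        27.50        24.7748        24.7748          49.5495
  2        16.25        13.1889        26.3777          79.1332
  3        16.25        11.8819        35.6456         142.5823
  4        16.25        10.7044        42.8175         214.0876
  5        16.25         9.6436        48.2179         289.3075
  6        16.25         8.6879        52.1275         364.8924
  7       516.25       248.6562     1,740.5931      13,924.7447
  Σ                    327.5375     1,970.5541      15,064.2972
P = 327.5375.
Convexity = Σ t(t+1)·PV / [P·(1+y)²] = 15,064.2972 / (327.5375 × 1.232100) = 37.32861.

37.33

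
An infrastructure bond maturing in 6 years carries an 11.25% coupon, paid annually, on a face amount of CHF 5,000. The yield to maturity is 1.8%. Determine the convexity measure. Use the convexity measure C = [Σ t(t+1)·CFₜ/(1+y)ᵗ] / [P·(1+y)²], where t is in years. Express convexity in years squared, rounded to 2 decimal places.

31.04

With y = 0.018:
  t   CF        PV=CF/(1+0.018)^t    t·PV        t(t+1)·PV
  1       562.50       552.5540       552.5540       1,105.1081
  2       562.50       542.7839     1,085.5678       3,256.7035
  3       562.50       533.1866     1,599.5597       6,398.2387
  4       562.50       523.7589     2,095.0356      10,475.1780
  5       562.50       514.4979     2,572.4897      15,434.9381
  6     5,562.50     4,997.8516    29,987.1096     209,909.7669
  Σ                  7,664.6329    37,892.3164     246,579.9332
P = 7,664.6329.
Convexity = Σ t(t+1)·PV / [P·(1+y)²] = 246,579.9332 / (7,664.6329 × 1.036324) = 31.04351.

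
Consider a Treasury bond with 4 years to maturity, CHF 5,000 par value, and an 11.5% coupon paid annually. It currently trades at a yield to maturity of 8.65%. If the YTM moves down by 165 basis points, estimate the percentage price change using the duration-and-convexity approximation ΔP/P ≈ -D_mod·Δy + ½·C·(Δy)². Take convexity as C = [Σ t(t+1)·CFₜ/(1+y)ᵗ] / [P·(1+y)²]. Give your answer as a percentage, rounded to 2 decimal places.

With y = 0.0865:
  t   CF        PV=CF/(1+0.0865)^t    t·PV        t(t+1)·PV
  1       575.00       529.2223       529.2223       1,058.4445
  2       575.00       487.0891       974.1781       2,922.5344
  3       575.00       448.3102     1,344.9307       5,379.7228
  4     5,575.00     4,000.6075    16,002.4302      80,012.1508
  Σ                  5,465.2291    18,850.7613      89,372.8526
P = 5,465.2291; D_Mac = 3.44922 yrs; D_mod = 3.17461 yrs; C = 13.85281.
Duration effect: -3.17461 × (-0.0165) = +0.052381
Convexity effect: 0.5 × 13.85281 × (-0.0165)² = +0.0018857
ΔP/P ≈ +0.052381 + 0.0018857 = +0.054267 = +5.4267%.

+5.43%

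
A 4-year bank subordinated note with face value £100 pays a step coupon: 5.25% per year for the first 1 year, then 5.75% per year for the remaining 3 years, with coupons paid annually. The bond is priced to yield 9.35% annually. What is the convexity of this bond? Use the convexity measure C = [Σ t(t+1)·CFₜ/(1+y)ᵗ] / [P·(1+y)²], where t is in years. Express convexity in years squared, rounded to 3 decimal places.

14.930

With y = 0.0935:
  t   CF        PV=CF/(1+0.0935)^t    t·PV        t(t+1)·PV
  1         5.25         4.8011         4.8011           9.6022
  2         5.75         4.8087         9.6175          28.8524
  3         5.75         4.3976        13.1927          52.7707
  4       105.75        73.9614       295.8457       1,479.2284
  Σ                     87.9688       323.4569       1,570.4536
P = 87.9688.
Convexity = Σ t(t+1)·PV / [P·(1+y)²] = 1,570.4536 / (87.9688 × 1.195742) = 14.92997.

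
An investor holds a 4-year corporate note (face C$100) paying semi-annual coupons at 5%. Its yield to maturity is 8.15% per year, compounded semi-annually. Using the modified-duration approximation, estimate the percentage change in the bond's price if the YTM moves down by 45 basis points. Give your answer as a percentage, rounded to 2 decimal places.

+1.58%

Periodic yield y = 0.04075. Modified duration first:
  t   CF        PV=CF/(1+0.04075)^t    t·PV
  1         2.50         2.4021         2.4021
  2         2.50         2.3081         4.6161
  3         2.50         2.2177         6.6531
  4         2.50         2.1309         8.5234
  5         2.50         2.0474        10.2371
  6         2.50         1.9673        11.8036
  7         2.50         1.8902        13.2316
  8       102.50        74.4651       595.7204
  Σ                     89.4287       653.1875
P = 89.4287; D_Mac = 7.30400 half-year periods = 3.65200 yrs; D_mod = 3.65200/(1+0.04075) = 3.50901 yrs.
ΔP/P ≈ -D_mod · Δy = -3.50901 × (-0.0045) = +0.015791 = +1.5791%.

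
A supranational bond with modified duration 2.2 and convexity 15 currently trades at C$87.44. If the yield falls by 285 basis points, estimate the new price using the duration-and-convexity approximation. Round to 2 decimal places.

C$93.46

Duration effect: -D_mod·Δy = -2.2 × (-0.0285) = +0.062700
Convexity effect: ½·C·(Δy)² = 0.5 × 15 × (-0.0285)² = +0.006091875
ΔP/P ≈ +0.062700 + 0.006091875 = +0.068791875
New price ≈ 87.44 × (1 + 0.068791875) = 93.45516155.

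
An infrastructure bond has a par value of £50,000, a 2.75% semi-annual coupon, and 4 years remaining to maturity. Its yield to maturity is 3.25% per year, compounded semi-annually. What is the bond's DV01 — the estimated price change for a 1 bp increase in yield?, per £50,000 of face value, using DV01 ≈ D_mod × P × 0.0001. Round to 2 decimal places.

£18.41

Periodic yield y = 0.01625.
  t   CF        PV=CF/(1+0.01625)^t    t·PV
  1       687.50       676.5068       676.5068
  2       687.50       665.6893     1,331.3786
  3       687.50       655.0448     1,965.1345
  4       687.50       644.5706     2,578.2823
  5       687.50       634.2638     3,171.3189
  6       687.50       624.1218     3,744.7308
  7       687.50       614.1420     4,298.9939
  8    50,687.50    44,554.9954   356,439.9628
  Σ                 49,069.3344   374,206.3086
P = 49,069.3344; D_Mac = 7.62607 half-year periods = 3.81304 yrs; D_mod = 3.75207 yrs.
DV01 ≈ 3.75207 × 49,069.3344 × 0.0001 = 18.411134.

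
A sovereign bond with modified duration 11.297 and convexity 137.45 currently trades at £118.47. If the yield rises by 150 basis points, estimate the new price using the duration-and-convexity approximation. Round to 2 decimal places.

Duration effect: -D_mod·Δy = -11.297 × (+0.015) = -0.169455
Convexity effect: ½·C·(Δy)² = 0.5 × 137.45 × (0.015)² = +0.015463125
ΔP/P ≈ -0.169455 + 0.015463125 = -0.153991875
New price ≈ 118.47 × (1 - 0.153991875) = 100.22658256875.

£100.23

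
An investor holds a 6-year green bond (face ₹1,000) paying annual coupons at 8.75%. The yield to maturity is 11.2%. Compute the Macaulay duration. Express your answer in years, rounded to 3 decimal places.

4.848 years

Periodic yield y = 0.112. Discount each cash flow and weight by its year:
  t   CF        PV=CF/(1+0.112)^t    t·PV
  1        87.50        78.6871        78.6871
  2        87.50        70.7617       141.5235
  3        87.50        63.6347       190.9040
  4        87.50        57.2254       228.9016
  5        87.50        51.4617       257.3085
  6     1,087.50       575.1757     3,451.0543
  Σ                    896.9463     4,348.3789
Price P = Σ PV = 896.9463.
Macaulay duration = Σ(t·PV) / P = 4,348.3789 / 896.9463 = 4.84798 years.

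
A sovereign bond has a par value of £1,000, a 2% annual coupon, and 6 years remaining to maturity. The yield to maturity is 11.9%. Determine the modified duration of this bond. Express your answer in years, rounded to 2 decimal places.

5.01 years

Periodic yield y = 0.119. First find Macaulay duration:
  t   CF        PV=CF/(1+0.119)^t    t·PV
  1        20.00        17.8731        17.8731
  2        20.00        15.9724        31.9448
  3        20.00        14.2738        42.8214
  4        20.00        12.7559        51.0234
  5        20.00        11.3993        56.9967
  6     1,020.00       519.5408     3,117.2448
  Σ                    591.8153     3,317.9042
P = 591.8153; Macaulay duration = 3,317.9042 / 591.8153 = 5.60632 years.
Modified duration = D_Mac / (1 + y) = 5.60632 / 1.119 = 5.01011 years.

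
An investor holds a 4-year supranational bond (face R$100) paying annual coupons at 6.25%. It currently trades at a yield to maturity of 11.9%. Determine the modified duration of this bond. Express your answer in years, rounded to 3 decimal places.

Periodic yield y = 0.119. First find Macaulay duration:
  t   CF        PV=CF/(1+0.119)^t    t·PV
  1         6.25         5.5853         5.5853
  2         6.25         4.9914         9.9827
  3         6.25         4.4606        13.3817
  4       106.25        67.7655       271.0620
  Σ                     82.8028       300.0117
P = 82.8028; Macaulay duration = 300.0117 / 82.8028 = 3.62321 years.
Modified duration = D_Mac / (1 + y) = 3.62321 / 1.119 = 3.23790 years.

3.238 years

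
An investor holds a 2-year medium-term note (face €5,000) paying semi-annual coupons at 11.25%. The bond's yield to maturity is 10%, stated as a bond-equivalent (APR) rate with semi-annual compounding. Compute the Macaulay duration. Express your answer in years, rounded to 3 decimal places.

1.848 years

Periodic yield y = 0.05. Discount each cash flow and weight by its period:
  t   CF        PV=CF/(1+0.05)^t    t·PV
  1       281.25       267.8571       267.8571
  2       281.25       255.1020       510.2041
  3       281.25       242.9543       728.8630
  4     5,281.25     4,344.8974    17,379.5898
  Σ                  5,110.8110    18,886.5140
Price P = Σ PV = 5,110.8110.
Macaulay duration = Σ(t·PV) / P = 18,886.5140 / 5,110.8110 = 3.69540 half-year periods.
In years: 3.69540 / 2 = 1.84770 years.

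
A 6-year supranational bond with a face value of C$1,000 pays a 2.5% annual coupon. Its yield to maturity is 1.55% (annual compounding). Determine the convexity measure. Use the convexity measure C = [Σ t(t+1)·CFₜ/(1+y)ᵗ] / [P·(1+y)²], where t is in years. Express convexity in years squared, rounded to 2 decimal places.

With y = 0.0155:
  t   CF        PV=CF/(1+0.0155)^t    t·PV        t(t+1)·PV
  1        25.00        24.6184        24.6184          49.2368
  2        25.00        24.2427        48.4853         145.4559
  3        25.00        23.8726        71.6179         286.4715
  4        25.00        23.5082        94.0330         470.1650
  5        25.00        23.1494       115.7472         694.4830
  6     1,025.00       934.6399     5,607.8392      39,254.8741
  Σ                  1,054.0312     5,962.3409      40,900.6864
P = 1,054.0312.
Convexity = Σ t(t+1)·PV / [P·(1+y)²] = 40,900.6864 / (1,054.0312 × 1.031240) = 37.62853.

37.63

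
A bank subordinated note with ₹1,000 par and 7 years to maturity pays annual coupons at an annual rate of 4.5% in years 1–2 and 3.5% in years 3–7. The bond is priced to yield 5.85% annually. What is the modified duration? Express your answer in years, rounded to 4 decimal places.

Periodic yield y = 0.0585. First find Macaulay duration:
  t   CF        PV=CF/(1+0.0585)^t    t·PV
  1        45.00        42.5130        42.5130
  2        45.00        40.1634        80.3269
  3        35.00        29.5118        88.5354
  4        35.00        27.8808       111.5230
  5        35.00        26.3399       131.6994
  6        35.00        24.8842       149.3049
  7     1,035.00       695.1913     4,866.3389
  Σ                    886.4843     5,470.2415
P = 886.4843; Macaulay duration = 5,470.2415 / 886.4843 = 6.17071 years.
Modified duration = D_Mac / (1 + y) = 6.17071 / 1.0585 = 5.82968 years.

5.8297 years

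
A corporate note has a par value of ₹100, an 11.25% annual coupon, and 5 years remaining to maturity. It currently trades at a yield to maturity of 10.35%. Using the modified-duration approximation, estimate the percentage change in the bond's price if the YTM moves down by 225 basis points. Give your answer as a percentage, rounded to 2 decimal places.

Periodic yield y = 0.1035. Modified duration first:
  t   CF        PV=CF/(1+0.1035)^t    t·PV
  1        11.25        10.1948        10.1948
  2        11.25         9.2386        18.4773
  3        11.25         8.3721        25.1164
  4        11.25         7.5869        30.3475
  5       111.25        67.9889       339.9447
  Σ                    103.3814       424.0807
P = 103.3814; D_Mac = 4.10210 yrs; D_mod = 4.10210/(1+0.1035) = 3.71735 yrs.
ΔP/P ≈ -D_mod · Δy = -3.71735 × (-0.0225) = +0.083640 = +8.3640%.

+8.36%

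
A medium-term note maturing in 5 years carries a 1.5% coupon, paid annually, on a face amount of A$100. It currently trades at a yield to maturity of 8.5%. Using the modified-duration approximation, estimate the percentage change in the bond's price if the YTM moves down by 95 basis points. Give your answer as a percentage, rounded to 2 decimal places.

+4.22%

Periodic yield y = 0.085. Modified duration first:
  t   CF        PV=CF/(1+0.085)^t    t·PV
  1         1.50         1.3825         1.3825
  2         1.50         1.2742         2.5484
  3         1.50         1.1744         3.5231
  4         1.50         1.0824         4.3294
  5       101.50        67.5021       337.5106
  Σ                     72.4155       349.2939
P = 72.4155; D_Mac = 4.82347 yrs; D_mod = 4.82347/(1+0.085) = 4.44559 yrs.
ΔP/P ≈ -D_mod · Δy = -4.44559 × (-0.0095) = +0.042233 = +4.2233%.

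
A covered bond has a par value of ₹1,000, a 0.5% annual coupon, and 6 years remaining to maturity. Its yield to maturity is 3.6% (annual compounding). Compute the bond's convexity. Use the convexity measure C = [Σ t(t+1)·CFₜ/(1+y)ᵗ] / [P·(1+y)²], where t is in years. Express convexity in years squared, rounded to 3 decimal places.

With y = 0.036:
  t   CF        PV=CF/(1+0.036)^t    t·PV        t(t+1)·PV
  1         5.00         4.8263         4.8263           9.6525
  2         5.00         4.6585         9.3171          27.9513
  3         5.00         4.4967        13.4900          53.9600
  4         5.00         4.3404        17.3616          86.8082
  5         5.00         4.1896        20.9479         125.6876
  6     1,005.00       812.8446     4,877.0676      34,139.4735
  Σ                    835.3561     4,943.0106      34,443.5332
P = 835.3561.
Convexity = Σ t(t+1)·PV / [P·(1+y)²] = 34,443.5332 / (835.3561 × 1.073296) = 38.41639.

38.416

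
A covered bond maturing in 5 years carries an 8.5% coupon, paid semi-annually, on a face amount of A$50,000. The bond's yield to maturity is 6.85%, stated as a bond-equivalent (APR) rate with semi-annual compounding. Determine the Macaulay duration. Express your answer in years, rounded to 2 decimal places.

4.21 years

Periodic yield y = 0.03425. Discount each cash flow and weight by its period:
  t   CF        PV=CF/(1+0.03425)^t    t·PV
  1     2,125.00     2,054.6290     2,054.6290
  2     2,125.00     1,986.5883     3,973.1766
  3     2,125.00     1,920.8009     5,762.4026
  4     2,125.00     1,857.1921     7,428.7682
  5     2,125.00     1,795.6897     8,978.4484
  6     2,125.00     1,736.2240    10,417.3440
  7     2,125.00     1,678.7276    11,751.0931
  8     2,125.00     1,623.1352    12,985.0817
  9     2,125.00     1,569.3838    14,124.4543
  10   52,125.00    37,221.2344   372,212.3443
  Σ                 53,443.6049   449,687.7422
Price P = Σ PV = 53,443.6049.
Macaulay duration = Σ(t·PV) / P = 449,687.7422 / 53,443.6049 = 8.41425 half-year periods.
In years: 8.41425 / 2 = 4.20712 years.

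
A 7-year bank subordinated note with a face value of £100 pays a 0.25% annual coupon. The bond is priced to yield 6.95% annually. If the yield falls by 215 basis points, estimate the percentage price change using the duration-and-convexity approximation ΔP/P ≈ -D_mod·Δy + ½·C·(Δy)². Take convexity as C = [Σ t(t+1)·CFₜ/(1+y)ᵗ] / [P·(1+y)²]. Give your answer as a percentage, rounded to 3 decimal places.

+15.050%

With y = 0.0695:
  t   CF        PV=CF/(1+0.0695)^t    t·PV        t(t+1)·PV
  1         0.25         0.2338         0.2338           0.4675
  2         0.25         0.2186         0.4371           1.3114
  3         0.25         0.2044         0.6131           2.4523
  4         0.25         0.1911         0.7643           3.8216
  5         0.25         0.1787         0.8933           5.3599
  6         0.25         0.1671         1.0023           7.0162
  7       100.25        62.6353       438.4468       3,507.5744
  Σ                     63.8287       442.3907       3,528.0033
P = 63.8287; D_Mac = 6.93090 yrs; D_mod = 6.48051 yrs; C = 48.32270.
Duration effect: -6.48051 × (-0.0215) = +0.139331
Convexity effect: 0.5 × 48.32270 × (-0.0215)² = +0.0111686
ΔP/P ≈ +0.139331 + 0.0111686 = +0.150499 = +15.0499%.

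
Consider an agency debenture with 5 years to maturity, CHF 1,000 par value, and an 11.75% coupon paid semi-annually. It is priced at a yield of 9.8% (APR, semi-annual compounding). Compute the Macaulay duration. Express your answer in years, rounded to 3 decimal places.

Periodic yield y = 0.049. Discount each cash flow and weight by its period:
  t   CF        PV=CF/(1+0.049)^t    t·PV
  1        58.75        56.0057        56.0057
  2        58.75        53.3896       106.7793
  3        58.75        50.8957       152.6872
  4        58.75        48.5183       194.0734
  5        58.75        46.2520       231.2600
  6        58.75        44.0915       264.5490
  7        58.75        42.0319       294.2236
  8        58.75        40.0686       320.5487
  9        58.75        38.1969       343.7724
  10    1,058.75       656.2035     6,562.0350
  Σ                  1,075.6539     8,525.9341
Price P = Σ PV = 1,075.6539.
Macaulay duration = Σ(t·PV) / P = 8,525.9341 / 1,075.6539 = 7.92628 half-year periods.
In years: 7.92628 / 2 = 3.96314 years.

3.963 years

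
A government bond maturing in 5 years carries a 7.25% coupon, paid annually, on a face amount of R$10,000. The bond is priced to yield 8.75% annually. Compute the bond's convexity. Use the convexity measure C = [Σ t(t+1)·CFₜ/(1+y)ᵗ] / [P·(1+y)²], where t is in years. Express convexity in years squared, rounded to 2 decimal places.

20.99

With y = 0.0875:
  t   CF        PV=CF/(1+0.0875)^t    t·PV        t(t+1)·PV
  1       725.00       666.6667       666.6667       1,333.3333
  2       725.00       613.0268     1,226.0536       3,678.1609
  3       725.00       563.7028     1,691.1085       6,764.4339
  4       725.00       518.3474     2,073.3897      10,366.9485
  5    10,725.00     7,051.0042    35,255.0209     211,530.1257
  Σ                  9,412.7479    40,912.2394     233,673.0023
P = 9,412.7479.
Convexity = Σ t(t+1)·PV / [P·(1+y)²] = 233,673.0023 / (9,412.7479 × 1.182656) = 20.99102.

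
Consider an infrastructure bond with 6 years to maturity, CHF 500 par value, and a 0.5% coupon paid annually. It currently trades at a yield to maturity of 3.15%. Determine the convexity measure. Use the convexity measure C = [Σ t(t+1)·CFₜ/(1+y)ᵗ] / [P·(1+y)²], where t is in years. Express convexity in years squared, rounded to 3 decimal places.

38.763

With y = 0.0315:
  t   CF        PV=CF/(1+0.0315)^t    t·PV        t(t+1)·PV
  1         2.50         2.4237         2.4237           4.8473
  2         2.50         2.3496         4.6993          14.0978
  3         2.50         2.2779         6.8337          27.3347
  4         2.50         2.2083         8.8333          44.1665
  5         2.50         2.1409        10.7044          64.2266
  6       502.50       417.1773     2,503.0638      17,521.4467
  Σ                    428.5777     2,536.5582      17,676.1197
P = 428.5777.
Convexity = Σ t(t+1)·PV / [P·(1+y)²] = 17,676.1197 / (428.5777 × 1.063992) = 38.76314.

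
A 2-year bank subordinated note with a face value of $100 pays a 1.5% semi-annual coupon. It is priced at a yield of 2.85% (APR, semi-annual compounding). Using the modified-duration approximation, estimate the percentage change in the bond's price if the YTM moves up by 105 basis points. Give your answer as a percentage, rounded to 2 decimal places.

Periodic yield y = 0.01425. Modified duration first:
  t   CF        PV=CF/(1+0.01425)^t    t·PV
  1         0.75         0.7395         0.7395
  2         0.75         0.7291         1.4581
  3         0.75         0.7188         2.1565
  4       100.75        95.2061       380.8246
  Σ                     97.3935       385.1787
P = 97.3935; D_Mac = 3.95487 half-year periods = 1.97744 yrs; D_mod = 1.97744/(1+0.01425) = 1.94965 yrs.
ΔP/P ≈ -D_mod · Δy = -1.94965 × (+0.0105) = -0.020471 = -2.0471%.

-2.05%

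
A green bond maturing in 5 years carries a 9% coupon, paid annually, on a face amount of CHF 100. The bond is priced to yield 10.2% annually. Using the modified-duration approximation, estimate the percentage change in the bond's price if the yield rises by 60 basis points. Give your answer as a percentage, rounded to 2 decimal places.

Periodic yield y = 0.102. Modified duration first:
  t   CF        PV=CF/(1+0.102)^t    t·PV
  1         9.00         8.1670         8.1670
  2         9.00         7.4110        14.8221
  3         9.00         6.7251        20.1753
  4         9.00         6.1026        24.4105
  5       109.00        67.0685       335.3424
  Σ                     95.4742       402.9172
P = 95.4742; D_Mac = 4.22017 yrs; D_mod = 4.22017/(1+0.102) = 3.82955 yrs.
ΔP/P ≈ -D_mod · Δy = -3.82955 × (+0.006) = -0.022977 = -2.2977%.

-2.30%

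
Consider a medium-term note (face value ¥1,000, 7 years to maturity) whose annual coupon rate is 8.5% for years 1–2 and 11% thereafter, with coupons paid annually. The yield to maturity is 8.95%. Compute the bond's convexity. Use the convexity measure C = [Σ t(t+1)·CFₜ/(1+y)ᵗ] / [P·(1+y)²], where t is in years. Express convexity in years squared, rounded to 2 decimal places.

33.55

With y = 0.0895:
  t   CF        PV=CF/(1+0.0895)^t    t·PV        t(t+1)·PV
  1        85.00        78.0174        78.0174         156.0349
  2        85.00        71.6085       143.2170         429.6509
  3       110.00        85.0572       255.1715       1,020.6862
  4       110.00        78.0699       312.2797       1,561.3984
  5       110.00        71.6567       358.2833       2,149.6996
  6       110.00        65.7702       394.6213       2,762.3491
  7     1,110.00       609.1613     4,264.1294      34,113.0353
  Σ                  1,059.3412     5,805.7196      42,192.8544
P = 1,059.3412.
Convexity = Σ t(t+1)·PV / [P·(1+y)²] = 42,192.8544 / (1,059.3412 × 1.187010) = 33.55433.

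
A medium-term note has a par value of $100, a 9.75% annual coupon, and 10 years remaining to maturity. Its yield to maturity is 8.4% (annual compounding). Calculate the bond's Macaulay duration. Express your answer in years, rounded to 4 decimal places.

Periodic yield y = 0.084. Discount each cash flow and weight by its year:
  t   CF        PV=CF/(1+0.084)^t    t·PV
  1         9.75         8.9945         8.9945
  2         9.75         8.2975        16.5950
  3         9.75         7.6545        22.9635
  4         9.75         7.0613        28.2454
  5         9.75         6.5142        32.5708
  6         9.75         6.0094        36.0562
  7         9.75         5.5437        38.8059
  8         9.75         5.1141        40.9129
  9         9.75         4.7178        42.4604
  10      109.75        48.9905       489.9048
  Σ                    108.8974       757.5093
Price P = Σ PV = 108.8974.
Macaulay duration = Σ(t·PV) / P = 757.5093 / 108.8974 = 6.95617 years.

6.9562 years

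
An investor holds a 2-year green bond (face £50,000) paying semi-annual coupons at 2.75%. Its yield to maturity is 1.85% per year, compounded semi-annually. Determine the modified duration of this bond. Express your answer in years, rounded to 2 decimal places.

Periodic yield y = 0.00925. First find Macaulay duration:
  t   CF        PV=CF/(1+0.00925)^t    t·PV
  1       687.50       681.1989       681.1989
  2       687.50       674.9556     1,349.9111
  3       687.50       668.7695     2,006.3084
  4    50,687.50    48,854.6425   195,418.5698
  Σ                 50,879.5664   199,455.9882
P = 50,879.5664; Macaulay duration = 199,455.9882 / 50,879.5664 = 3.92016 half-year periods = 1.96008 years.
Modified duration = D_Mac / (1 + y) = 1.96008 / 1.00925 = 1.94211 years.

1.94 years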